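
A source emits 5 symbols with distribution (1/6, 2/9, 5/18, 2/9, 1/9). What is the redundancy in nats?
0.0424 nats

Redundancy measures how far a source is from maximum entropy:
R = H_max - H(X)

Maximum entropy for 5 symbols: H_max = log_e(5) = 1.6094 nats
Actual entropy: H(X) = 1.5671 nats
Redundancy: R = 1.6094 - 1.5671 = 0.0424 nats

This redundancy represents potential for compression: the source could be compressed by 0.0424 nats per symbol.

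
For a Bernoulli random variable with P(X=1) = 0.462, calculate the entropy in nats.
0.6903 nats

The binary entropy function is:
H(p) = -p log(p) - (1-p) log(1-p)

H(0.462) = -0.462 × log_e(0.462) - 0.538 × log_e(0.538)
H(0.462) = 0.6903 nats

Note: Binary entropy is maximized at p=0.5 (H=1 bit) and minimized at p=0 or p=1 (H=0).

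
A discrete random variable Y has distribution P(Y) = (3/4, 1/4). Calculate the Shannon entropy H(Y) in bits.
0.8113 bits

Shannon entropy is H(X) = -Σ p(x) log p(x).

For P = (3/4, 1/4):
H = -3/4 × log_2(3/4) -1/4 × log_2(1/4)
H = 0.8113 bits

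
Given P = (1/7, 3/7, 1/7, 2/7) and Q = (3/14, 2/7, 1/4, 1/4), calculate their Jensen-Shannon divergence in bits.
0.0271 bits

Jensen-Shannon divergence is:
JSD(P||Q) = 0.5 × D_KL(P||M) + 0.5 × D_KL(Q||M)
where M = 0.5 × (P + Q) is the mixture distribution.

M = 0.5 × (1/7, 3/7, 1/7, 2/7) + 0.5 × (3/14, 2/7, 1/4, 1/4) = (5/28, 5/14, 0.196429, 0.267857)

D_KL(P||M) = 0.0277 bits
D_KL(Q||M) = 0.0265 bits

JSD(P||Q) = 0.5 × 0.0277 + 0.5 × 0.0265 = 0.0271 bits

Unlike KL divergence, JSD is symmetric and bounded: 0 ≤ JSD ≤ log(2).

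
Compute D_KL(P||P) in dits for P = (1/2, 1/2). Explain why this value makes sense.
0.0000 dits

KL divergence satisfies the Gibbs inequality: D_KL(P||Q) ≥ 0 for all distributions P, Q.

D_KL(P||Q) = Σ p(x) log(p(x)/q(x))
Each term is p(x) × log_10(p(x)/p(x)) = p(x) × log_10(1) = 0, so the sum is 0.
D_KL(P||Q) = 0.0000 dits

When P = Q, the KL divergence is exactly 0, as there is no 'divergence' between identical distributions.

This non-negativity is a fundamental property: relative entropy cannot be negative because it measures how different Q is from P.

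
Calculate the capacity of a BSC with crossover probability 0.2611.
0.1716 bits

For a binary symmetric channel (BSC) with error probability p:
Capacity C = 1 - H(p) bits per symbol

where H(p) = -p log₂(p) - (1-p) log₂(1-p) is the binary entropy function.

H(0.2611) = 0.8284 bits
C = 1 - 0.8284 = 0.1716 bits per symbol

This means we can reliably transmit up to 0.1716 bits of information per channel use.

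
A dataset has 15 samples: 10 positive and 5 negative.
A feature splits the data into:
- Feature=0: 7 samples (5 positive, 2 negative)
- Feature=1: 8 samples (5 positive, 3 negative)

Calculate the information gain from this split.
0.0065 bits

Information Gain = H(Y) - H(Y|Feature)

Before split:
P(positive) = 10/15 = 0.6667
H(Y) = 0.9183 bits

After split:
Feature=0: H = 0.8631 bits (weight = 7/15)
Feature=1: H = 0.9544 bits (weight = 8/15)
H(Y|Feature) = (7/15)×0.8631 + (8/15)×0.9544 = 0.9118 bits

Information Gain = 0.9183 - 0.9118 = 0.0065 bits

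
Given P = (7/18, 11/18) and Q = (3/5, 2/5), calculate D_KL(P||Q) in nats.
0.0904 nats

KL divergence: D_KL(P||Q) = Σ p(x) log(p(x)/q(x))

Computing term by term:
  x=0: 7/18 × log_e[(7/18)/(3/5)] = 7/18 × -0.4336 = -0.1686
  x=1: 11/18 × log_e[(11/18)/(2/5)] = 11/18 × 0.4238 = 0.2590

D_KL(P||Q) = 0.0904 nats

Note: KL divergence is always non-negative and equals 0 iff P = Q.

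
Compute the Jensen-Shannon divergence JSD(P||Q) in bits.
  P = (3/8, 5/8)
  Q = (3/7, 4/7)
0.0022 bits

Jensen-Shannon divergence is:
JSD(P||Q) = 0.5 × D_KL(P||M) + 0.5 × D_KL(Q||M)
where M = 0.5 × (P + Q) is the mixture distribution.

M = 0.5 × (3/8, 5/8) + 0.5 × (3/7, 4/7) = (0.401786, 0.598214)

D_KL(P||M) = 0.0022 bits
D_KL(Q||M) = 0.0021 bits

JSD(P||Q) = 0.5 × 0.0022 + 0.5 × 0.0021 = 0.0022 bits

Unlike KL divergence, JSD is symmetric and bounded: 0 ≤ JSD ≤ log(2).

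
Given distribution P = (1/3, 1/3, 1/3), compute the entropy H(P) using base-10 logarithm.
0.4771 dits

Shannon entropy is H(X) = -Σ p(x) log p(x).

For P = (1/3, 1/3, 1/3):
H = -1/3 × log_10(1/3) -1/3 × log_10(1/3) -1/3 × log_10(1/3)
H = 0.4771 dits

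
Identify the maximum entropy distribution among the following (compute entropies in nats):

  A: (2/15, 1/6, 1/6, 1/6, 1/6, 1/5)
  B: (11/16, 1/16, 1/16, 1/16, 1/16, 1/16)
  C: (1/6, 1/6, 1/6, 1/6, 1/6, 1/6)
C

For a discrete distribution over n outcomes, entropy is maximized by the uniform distribution.

Computing entropies:
H(A) = 1.7850 nats
H(B) = 1.1240 nats
H(C) = 1.7918 nats

The uniform distribution (where all probabilities equal 1/6) achieves the maximum entropy of log_e(6) = 1.7918 nats.

Distribution C has the highest entropy.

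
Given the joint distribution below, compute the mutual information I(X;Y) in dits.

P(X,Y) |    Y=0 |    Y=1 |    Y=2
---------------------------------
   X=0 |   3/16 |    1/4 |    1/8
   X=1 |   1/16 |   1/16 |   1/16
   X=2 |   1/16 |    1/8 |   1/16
0.0039 dits

Mutual information: I(X;Y) = H(X) + H(Y) - H(X,Y)

Marginals:
P(X) = (9/16, 3/16, 1/4), H(X) = 0.4274 dits
P(Y) = (5/16, 7/16, 1/4), H(Y) = 0.4654 dits

Joint entropy: H(X,Y) = 0.8889 dits

I(X;Y) = 0.4274 + 0.4654 - 0.8889 = 0.0039 dits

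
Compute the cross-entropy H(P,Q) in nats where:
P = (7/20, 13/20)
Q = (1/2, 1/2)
0.6931 nats

Cross-entropy: H(P,Q) = -Σ p(x) log q(x)

Alternatively: H(P,Q) = H(P) + D_KL(P||Q)
H(P) = 0.6474 nats
D_KL(P||Q) = 0.0457 nats

H(P,Q) = 0.6474 + 0.0457 = 0.6931 nats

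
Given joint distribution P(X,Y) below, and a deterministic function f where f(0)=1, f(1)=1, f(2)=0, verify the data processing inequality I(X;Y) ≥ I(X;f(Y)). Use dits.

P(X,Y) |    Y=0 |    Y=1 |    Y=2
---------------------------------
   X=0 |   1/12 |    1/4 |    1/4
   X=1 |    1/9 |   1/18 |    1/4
I(X;Y) = 0.0239, I(X;f(Y)) = 0.0062, inequality holds: 0.0239 ≥ 0.0062

Data Processing Inequality: For any Markov chain X → Y → Z, we have I(X;Y) ≥ I(X;Z).

Here Z = f(Y) is a deterministic function of Y, forming X → Y → Z.

Original I(X;Y) = 0.0239 dits

After applying f:
P(X,Z) where Z=f(Y):
- P(X,Z=0) = P(X,Y=2)
- P(X,Z=1) = P(X,Y=0) + P(X,Y=1)

I(X;Z) = I(X;f(Y)) = 0.0062 dits

Verification: 0.0239 ≥ 0.0062 ✓

Information cannot be created by processing; the function f can only lose information about X.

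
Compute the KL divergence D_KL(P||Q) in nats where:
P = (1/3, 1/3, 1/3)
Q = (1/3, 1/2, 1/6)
0.0959 nats

KL divergence: D_KL(P||Q) = Σ p(x) log(p(x)/q(x))

Computing term by term:
  x=0: 1/3 × log_e[(1/3)/(1/3)] = 1/3 × 0.0000 = 0.0000
  x=1: 1/3 × log_e[(1/3)/(1/2)] = 1/3 × -0.4055 = -0.1352
  x=2: 1/3 × log_e[(1/3)/(1/6)] = 1/3 × 0.6931 = 0.2310

D_KL(P||Q) = 0.0959 nats

Note: KL divergence is always non-negative and equals 0 iff P = Q.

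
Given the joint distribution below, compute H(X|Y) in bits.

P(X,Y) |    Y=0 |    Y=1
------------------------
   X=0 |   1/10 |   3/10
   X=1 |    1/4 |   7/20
0.9493 bits

Using the chain rule: H(X|Y) = H(X,Y) - H(Y)

First, compute H(X,Y) = 1.8834 bits

Marginal P(Y) = (7/20, 13/20)
H(Y) = 0.9341 bits

H(X|Y) = H(X,Y) - H(Y) = 1.8834 - 0.9341 = 0.9493 bits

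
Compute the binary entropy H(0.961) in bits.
0.2377 bits

The binary entropy function is:
H(p) = -p log(p) - (1-p) log(1-p)

H(0.961) = -0.961 × log_2(0.961) - 0.039 × log_2(0.039)
H(0.961) = 0.2377 bits

Note: Binary entropy is maximized at p=0.5 (H=1 bit) and minimized at p=0 or p=1 (H=0).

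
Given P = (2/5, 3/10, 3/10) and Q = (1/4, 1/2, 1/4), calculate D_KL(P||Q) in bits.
0.1290 bits

KL divergence: D_KL(P||Q) = Σ p(x) log(p(x)/q(x))

Computing term by term:
  x=0: 2/5 × log_2[(2/5)/(1/4)] = 2/5 × 0.6781 = 0.2712
  x=1: 3/10 × log_2[(3/10)/(1/2)] = 3/10 × -0.7370 = -0.2211
  x=2: 3/10 × log_2[(3/10)/(1/4)] = 3/10 × 0.2630 = 0.0789

D_KL(P||Q) = 0.1290 bits

Note: KL divergence is always non-negative and equals 0 iff P = Q.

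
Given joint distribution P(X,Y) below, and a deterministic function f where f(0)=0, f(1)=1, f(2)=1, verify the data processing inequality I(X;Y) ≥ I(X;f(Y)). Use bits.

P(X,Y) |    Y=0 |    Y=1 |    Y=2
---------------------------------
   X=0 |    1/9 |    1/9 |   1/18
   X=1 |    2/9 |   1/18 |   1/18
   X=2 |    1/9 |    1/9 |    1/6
I(X;Y) = 0.1013, I(X;f(Y)) = 0.0796, inequality holds: 0.1013 ≥ 0.0796

Data Processing Inequality: For any Markov chain X → Y → Z, we have I(X;Y) ≥ I(X;Z).

Here Z = f(Y) is a deterministic function of Y, forming X → Y → Z.

Original I(X;Y) = 0.1013 bits

After applying f:
P(X,Z) where Z=f(Y):
- P(X,Z=0) = P(X,Y=0)
- P(X,Z=1) = P(X,Y=1) + P(X,Y=2)

I(X;Z) = I(X;f(Y)) = 0.0796 bits

Verification: 0.1013 ≥ 0.0796 ✓

Information cannot be created by processing; the function f can only lose information about X.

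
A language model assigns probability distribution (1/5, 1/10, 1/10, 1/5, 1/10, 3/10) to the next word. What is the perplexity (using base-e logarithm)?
5.4507

Perplexity is e^H (or exp(H) for natural log).

First, H = -Σ p log p = 1.6957 nats
Perplexity = e^1.6957 = 5.4507

Interpretation: The model's uncertainty is equivalent to choosing uniformly among 5.5 options.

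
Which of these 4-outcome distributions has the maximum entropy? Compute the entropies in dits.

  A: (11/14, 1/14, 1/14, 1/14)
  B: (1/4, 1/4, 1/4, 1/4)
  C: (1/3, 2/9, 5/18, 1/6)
B

For a discrete distribution over n outcomes, entropy is maximized by the uniform distribution.

Computing entropies:
H(A) = 0.3279 dits
H(B) = 0.6021 dits
H(C) = 0.5884 dits

The uniform distribution (where all probabilities equal 1/4) achieves the maximum entropy of log_10(4) = 0.6021 dits.

Distribution B has the highest entropy.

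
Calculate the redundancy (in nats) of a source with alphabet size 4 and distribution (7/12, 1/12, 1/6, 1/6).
0.2676 nats

Redundancy measures how far a source is from maximum entropy:
R = H_max - H(X)

Maximum entropy for 4 symbols: H_max = log_e(4) = 1.3863 nats
Actual entropy: H(X) = 1.1187 nats
Redundancy: R = 1.3863 - 1.1187 = 0.2676 nats

This redundancy represents potential for compression: the source could be compressed by 0.2676 nats per symbol.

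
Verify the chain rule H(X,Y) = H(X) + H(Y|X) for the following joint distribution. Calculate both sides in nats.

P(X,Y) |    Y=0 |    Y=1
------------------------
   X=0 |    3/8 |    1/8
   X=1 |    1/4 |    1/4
H(X,Y) = 1.3209, H(X) = 0.6931, H(Y|X) = 0.6277 (all in nats)

Chain rule: H(X,Y) = H(X) + H(Y|X)

Left side — joint entropy directly:
H(X,Y) = -Σ p(x,y) log p(x,y) = 1.3209 nats

Right side — compute H(Y|X) from the conditional distributions:
P(X) = (1/2, 1/2), so H(X) = 0.6931 nats
H(Y|X) = Σ_x P(X=x) · H(Y|X=x):
  P(Y|X=0) = (3/4, 1/4), H(Y|X=0) = 0.5623, weight P(X=0) = 1/2
  P(Y|X=1) = (1/2, 1/2), H(Y|X=1) = 0.6931, weight P(X=1) = 1/2
H(Y|X) = 0.6277 nats

H(X) + H(Y|X) = 0.6931 + 0.6277 = 1.3209 nats

Both sides equal 1.3209 nats. ✓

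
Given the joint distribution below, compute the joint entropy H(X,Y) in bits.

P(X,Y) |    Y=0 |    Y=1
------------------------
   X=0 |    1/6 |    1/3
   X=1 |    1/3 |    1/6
1.9183 bits

Joint entropy is H(X,Y) = -Σ_{x,y} p(x,y) log p(x,y).

Summing over all non-zero entries:
H(X,Y) = -[1/6·log_2(1/6) + 1/3·log_2(1/3) + 1/3·log_2(1/3) + 1/6·log_2(1/6)]
H(X,Y) = 1.9183 bits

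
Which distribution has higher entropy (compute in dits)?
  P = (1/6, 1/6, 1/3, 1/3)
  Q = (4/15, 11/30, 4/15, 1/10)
P

Computing entropies in dits:
H(P) = 0.5775
H(Q) = 0.5659

Distribution P has higher entropy.

Intuition: The distribution closer to uniform (more spread out) has higher entropy.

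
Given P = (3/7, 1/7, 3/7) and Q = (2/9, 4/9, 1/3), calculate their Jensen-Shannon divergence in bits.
0.0869 bits

Jensen-Shannon divergence is:
JSD(P||Q) = 0.5 × D_KL(P||M) + 0.5 × D_KL(Q||M)
where M = 0.5 × (P + Q) is the mixture distribution.

M = 0.5 × (3/7, 1/7, 3/7) + 0.5 × (2/9, 4/9, 1/3) = (0.325397, 0.293651, 8/21)

D_KL(P||M) = 0.0946 bits
D_KL(Q||M) = 0.0793 bits

JSD(P||Q) = 0.5 × 0.0946 + 0.5 × 0.0793 = 0.0869 bits

Unlike KL divergence, JSD is symmetric and bounded: 0 ≤ JSD ≤ log(2).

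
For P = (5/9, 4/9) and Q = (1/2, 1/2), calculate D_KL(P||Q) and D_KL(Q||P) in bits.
D_KL(P||Q) = 0.0089, D_KL(Q||P) = 0.0090

KL divergence is not symmetric: D_KL(P||Q) ≠ D_KL(Q||P) in general.

D_KL(P||Q) = 0.0089 bits
D_KL(Q||P) = 0.0090 bits

No, they are not equal!

This asymmetry is why KL divergence is not a true distance metric.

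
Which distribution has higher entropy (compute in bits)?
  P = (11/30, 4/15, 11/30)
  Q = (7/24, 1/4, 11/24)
P

Computing entropies in bits:
H(P) = 1.5700
H(Q) = 1.5343

Distribution P has higher entropy.

Intuition: The distribution closer to uniform (more spread out) has higher entropy.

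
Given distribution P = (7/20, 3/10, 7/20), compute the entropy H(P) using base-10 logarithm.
0.4760 dits

Shannon entropy is H(X) = -Σ p(x) log p(x).

For P = (7/20, 3/10, 7/20):
H = -7/20 × log_10(7/20) -3/10 × log_10(3/10) -7/20 × log_10(7/20)
H = 0.4760 dits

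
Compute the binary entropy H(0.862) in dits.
0.1743 dits

The binary entropy function is:
H(p) = -p log(p) - (1-p) log(1-p)

H(0.862) = -0.862 × log_10(0.862) - 0.138 × log_10(0.138)
H(0.862) = 0.1743 dits

Note: Binary entropy is maximized at p=0.5 (H=1 bit) and minimized at p=0 or p=1 (H=0).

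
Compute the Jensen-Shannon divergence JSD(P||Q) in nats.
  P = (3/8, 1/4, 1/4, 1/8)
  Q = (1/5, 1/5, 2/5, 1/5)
0.0280 nats

Jensen-Shannon divergence is:
JSD(P||Q) = 0.5 × D_KL(P||M) + 0.5 × D_KL(Q||M)
where M = 0.5 × (P + Q) is the mixture distribution.

M = 0.5 × (3/8, 1/4, 1/4, 1/8) + 0.5 × (1/5, 1/5, 2/5, 1/5) = (0.2875, 9/40, 13/40, 0.1625)

D_KL(P||M) = 0.0276 nats
D_KL(Q||M) = 0.0284 nats

JSD(P||Q) = 0.5 × 0.0276 + 0.5 × 0.0284 = 0.0280 nats

Unlike KL divergence, JSD is symmetric and bounded: 0 ≤ JSD ≤ log(2).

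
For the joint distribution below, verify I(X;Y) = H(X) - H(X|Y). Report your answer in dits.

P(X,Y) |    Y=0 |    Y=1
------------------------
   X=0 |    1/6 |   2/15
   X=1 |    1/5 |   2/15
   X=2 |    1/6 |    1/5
I(X;Y) = 0.0034 dits

Mutual information has multiple equivalent forms:
- I(X;Y) = H(X) - H(X|Y)
- I(X;Y) = H(Y) - H(Y|X)
- I(X;Y) = H(X) + H(Y) - H(X,Y)

Computing all quantities:
H(X) = 0.4757, H(Y) = 0.3001, H(X,Y) = 0.7723
H(X|Y) = 0.4723, H(Y|X) = 0.2967

Verification:
H(X) - H(X|Y) = 0.4757 - 0.4723 = 0.0034
H(Y) - H(Y|X) = 0.3001 - 0.2967 = 0.0034
H(X) + H(Y) - H(X,Y) = 0.4757 + 0.3001 - 0.7723 = 0.0034

All forms give I(X;Y) = 0.0034 dits. ✓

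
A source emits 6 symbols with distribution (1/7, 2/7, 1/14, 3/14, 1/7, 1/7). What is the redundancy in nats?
0.0813 nats

Redundancy measures how far a source is from maximum entropy:
R = H_max - H(X)

Maximum entropy for 6 symbols: H_max = log_e(6) = 1.7918 nats
Actual entropy: H(X) = 1.7105 nats
Redundancy: R = 1.7918 - 1.7105 = 0.0813 nats

This redundancy represents potential for compression: the source could be compressed by 0.0813 nats per symbol.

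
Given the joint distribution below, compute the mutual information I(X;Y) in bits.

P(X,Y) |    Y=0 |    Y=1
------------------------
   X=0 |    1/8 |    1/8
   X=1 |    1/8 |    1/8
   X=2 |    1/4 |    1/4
0.0000 bits

Mutual information: I(X;Y) = H(X) + H(Y) - H(X,Y)

Marginals:
P(X) = (1/4, 1/4, 1/2), H(X) = 1.5000 bits
P(Y) = (1/2, 1/2), H(Y) = 1.0000 bits

Joint entropy: H(X,Y) = 2.5000 bits

I(X;Y) = 1.5000 + 1.0000 - 2.5000 = 0.0000 bits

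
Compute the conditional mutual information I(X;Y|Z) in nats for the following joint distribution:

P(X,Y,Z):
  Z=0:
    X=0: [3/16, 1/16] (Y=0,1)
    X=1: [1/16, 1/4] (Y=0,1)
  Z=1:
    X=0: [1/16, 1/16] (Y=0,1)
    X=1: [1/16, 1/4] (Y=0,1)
0.1082 nats

Conditional mutual information: I(X;Y|Z) = H(X|Z) + H(Y|Z) - H(X,Y|Z)

H(Z) = 0.6853
H(X,Z) = 1.3335 → H(X|Z) = 0.6482
H(Y,Z) = 1.3335 → H(Y|Z) = 0.6482
H(X,Y,Z) = 1.8735 → H(X,Y|Z) = 1.1881

I(X;Y|Z) = 0.6482 + 0.6482 - 1.1881 = 0.1082 nats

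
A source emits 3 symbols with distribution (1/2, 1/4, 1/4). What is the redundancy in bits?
0.0850 bits

Redundancy measures how far a source is from maximum entropy:
R = H_max - H(X)

Maximum entropy for 3 symbols: H_max = log_2(3) = 1.5850 bits
Actual entropy: H(X) = 1.5000 bits
Redundancy: R = 1.5850 - 1.5000 = 0.0850 bits

This redundancy represents potential for compression: the source could be compressed by 0.0850 bits per symbol.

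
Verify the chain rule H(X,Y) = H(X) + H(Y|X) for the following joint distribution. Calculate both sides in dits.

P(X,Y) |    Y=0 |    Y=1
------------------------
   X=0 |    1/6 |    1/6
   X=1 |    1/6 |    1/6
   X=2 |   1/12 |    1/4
H(X,Y) = 0.7592, H(X) = 0.4771, H(Y|X) = 0.2821 (all in dits)

Chain rule: H(X,Y) = H(X) + H(Y|X)

Left side — joint entropy directly:
H(X,Y) = -Σ p(x,y) log p(x,y) = 0.7592 dits

Right side — compute H(Y|X) from the conditional distributions:
P(X) = (1/3, 1/3, 1/3), so H(X) = 0.4771 dits
H(Y|X) = Σ_x P(X=x) · H(Y|X=x):
  P(Y|X=0) = (1/2, 1/2), H(Y|X=0) = 0.3010, weight P(X=0) = 1/3
  P(Y|X=1) = (1/2, 1/2), H(Y|X=1) = 0.3010, weight P(X=1) = 1/3
  P(Y|X=2) = (1/4, 3/4), H(Y|X=2) = 0.2442, weight P(X=2) = 1/3
H(Y|X) = 0.2821 dits

H(X) + H(Y|X) = 0.4771 + 0.2821 = 0.7592 dits

Both sides equal 0.7592 dits. ✓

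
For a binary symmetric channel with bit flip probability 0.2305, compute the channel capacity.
0.2211 bits

For a binary symmetric channel (BSC) with error probability p:
Capacity C = 1 - H(p) bits per symbol

where H(p) = -p log₂(p) - (1-p) log₂(1-p) is the binary entropy function.

H(0.2305) = 0.7789 bits
C = 1 - 0.7789 = 0.2211 bits per symbol

This means we can reliably transmit up to 0.2211 bits of information per channel use.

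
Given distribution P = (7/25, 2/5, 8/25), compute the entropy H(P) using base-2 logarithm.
1.5690 bits

Shannon entropy is H(X) = -Σ p(x) log p(x).

For P = (7/25, 2/5, 8/25):
H = -7/25 × log_2(7/25) -2/5 × log_2(2/5) -8/25 × log_2(8/25)
H = 1.5690 bits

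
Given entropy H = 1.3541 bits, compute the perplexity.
2.5564

Perplexity is 2^H (or exp(H) for natural log).

H = 1.3541 bits
Perplexity = 2^1.3541 = 2.5564

Interpretation: The model's uncertainty is equivalent to choosing uniformly among 2.6 options.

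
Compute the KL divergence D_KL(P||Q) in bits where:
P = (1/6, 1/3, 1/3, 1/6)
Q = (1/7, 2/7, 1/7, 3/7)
0.2916 bits

KL divergence: D_KL(P||Q) = Σ p(x) log(p(x)/q(x))

Computing term by term:
  x=0: 1/6 × log_2[(1/6)/(1/7)] = 1/6 × 0.2224 = 0.0371
  x=1: 1/3 × log_2[(1/3)/(2/7)] = 1/3 × 0.2224 = 0.0741
  x=2: 1/3 × log_2[(1/3)/(1/7)] = 1/3 × 1.2224 = 0.4075
  x=3: 1/6 × log_2[(1/6)/(3/7)] = 1/6 × -1.3626 = -0.2271

D_KL(P||Q) = 0.2916 bits

Note: KL divergence is always non-negative and equals 0 iff P = Q.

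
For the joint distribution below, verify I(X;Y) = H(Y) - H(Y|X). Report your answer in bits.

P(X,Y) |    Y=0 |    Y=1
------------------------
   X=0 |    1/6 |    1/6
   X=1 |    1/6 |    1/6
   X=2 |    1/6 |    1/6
I(X;Y) = 0.0000 bits

Mutual information has multiple equivalent forms:
- I(X;Y) = H(X) - H(X|Y)
- I(X;Y) = H(Y) - H(Y|X)
- I(X;Y) = H(X) + H(Y) - H(X,Y)

Computing all quantities:
H(X) = 1.5850, H(Y) = 1.0000, H(X,Y) = 2.5850
H(X|Y) = 1.5850, H(Y|X) = 1.0000

Verification:
H(X) - H(X|Y) = 1.5850 - 1.5850 = 0.0000
H(Y) - H(Y|X) = 1.0000 - 1.0000 = 0.0000
H(X) + H(Y) - H(X,Y) = 1.5850 + 1.0000 - 2.5850 = 0.0000

All forms give I(X;Y) = 0.0000 bits. ✓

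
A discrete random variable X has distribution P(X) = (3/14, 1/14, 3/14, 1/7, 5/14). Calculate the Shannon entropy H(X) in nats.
1.4944 nats

Shannon entropy is H(X) = -Σ p(x) log p(x).

For P = (3/14, 1/14, 3/14, 1/7, 5/14):
H = -3/14 × log_e(3/14) -1/14 × log_e(1/14) -3/14 × log_e(3/14) -1/7 × log_e(1/7) -5/14 × log_e(5/14)
H = 1.4944 nats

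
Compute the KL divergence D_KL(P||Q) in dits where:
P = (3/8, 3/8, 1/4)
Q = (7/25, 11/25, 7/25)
0.0092 dits

KL divergence: D_KL(P||Q) = Σ p(x) log(p(x)/q(x))

Computing term by term:
  x=0: 3/8 × log_10[(3/8)/(7/25)] = 3/8 × 0.1269 = 0.0476
  x=1: 3/8 × log_10[(3/8)/(11/25)] = 3/8 × -0.0694 = -0.0260
  x=2: 1/4 × log_10[(1/4)/(7/25)] = 1/4 × -0.0492 = -0.0123

D_KL(P||Q) = 0.0092 dits

Note: KL divergence is always non-negative and equals 0 iff P = Q.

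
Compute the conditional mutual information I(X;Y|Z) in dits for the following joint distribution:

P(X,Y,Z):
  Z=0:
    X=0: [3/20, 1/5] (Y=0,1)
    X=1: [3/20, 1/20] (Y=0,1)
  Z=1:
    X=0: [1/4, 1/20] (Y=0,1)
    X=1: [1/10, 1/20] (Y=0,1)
0.0153 dits

Conditional mutual information: I(X;Y|Z) = H(X|Z) + H(Y|Z) - H(X,Y|Z)

H(Z) = 0.2989
H(X,Z) = 0.5798 → H(X|Z) = 0.2810
H(Y,Z) = 0.5670 → H(Y|Z) = 0.2681
H(X,Y,Z) = 0.8326 → H(X,Y|Z) = 0.5338

I(X;Y|Z) = 0.2810 + 0.2681 - 0.5338 = 0.0153 dits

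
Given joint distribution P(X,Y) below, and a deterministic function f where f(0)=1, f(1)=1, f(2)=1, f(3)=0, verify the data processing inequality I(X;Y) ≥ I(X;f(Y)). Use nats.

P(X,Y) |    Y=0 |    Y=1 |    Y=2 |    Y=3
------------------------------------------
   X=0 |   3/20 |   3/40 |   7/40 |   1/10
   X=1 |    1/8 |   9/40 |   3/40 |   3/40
I(X;Y) = 0.0627, I(X;f(Y)) = 0.0022, inequality holds: 0.0627 ≥ 0.0022

Data Processing Inequality: For any Markov chain X → Y → Z, we have I(X;Y) ≥ I(X;Z).

Here Z = f(Y) is a deterministic function of Y, forming X → Y → Z.

Original I(X;Y) = 0.0627 nats

After applying f:
P(X,Z) where Z=f(Y):
- P(X,Z=0) = P(X,Y=3)
- P(X,Z=1) = P(X,Y=0) + P(X,Y=1) + P(X,Y=2)

I(X;Z) = I(X;f(Y)) = 0.0022 nats

Verification: 0.0627 ≥ 0.0022 ✓

Information cannot be created by processing; the function f can only lose information about X.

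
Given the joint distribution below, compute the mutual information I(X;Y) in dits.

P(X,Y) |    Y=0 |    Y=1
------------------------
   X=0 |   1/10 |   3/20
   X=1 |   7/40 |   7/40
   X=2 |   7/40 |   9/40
0.0014 dits

Mutual information: I(X;Y) = H(X) + H(Y) - H(X,Y)

Marginals:
P(X) = (1/4, 7/20, 2/5), H(X) = 0.4693 dits
P(Y) = (9/20, 11/20), H(Y) = 0.2989 dits

Joint entropy: H(X,Y) = 0.7668 dits

I(X;Y) = 0.4693 + 0.2989 - 0.7668 = 0.0014 dits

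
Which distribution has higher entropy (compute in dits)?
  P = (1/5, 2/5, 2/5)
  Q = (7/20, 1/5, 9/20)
P

Computing entropies in dits:
H(P) = 0.4581
H(Q) = 0.4554

Distribution P has higher entropy.

Intuition: The distribution closer to uniform (more spread out) has higher entropy.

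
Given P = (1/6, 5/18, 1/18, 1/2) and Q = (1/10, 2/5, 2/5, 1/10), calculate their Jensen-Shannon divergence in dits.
0.0677 dits

Jensen-Shannon divergence is:
JSD(P||Q) = 0.5 × D_KL(P||M) + 0.5 × D_KL(Q||M)
where M = 0.5 × (P + Q) is the mixture distribution.

M = 0.5 × (1/6, 5/18, 1/18, 1/2) + 0.5 × (1/10, 2/5, 2/5, 1/10) = (2/15, 0.338889, 0.227778, 3/10)

D_KL(P||M) = 0.0690 dits
D_KL(Q||M) = 0.0664 dits

JSD(P||Q) = 0.5 × 0.0690 + 0.5 × 0.0664 = 0.0677 dits

Unlike KL divergence, JSD is symmetric and bounded: 0 ≤ JSD ≤ log(2).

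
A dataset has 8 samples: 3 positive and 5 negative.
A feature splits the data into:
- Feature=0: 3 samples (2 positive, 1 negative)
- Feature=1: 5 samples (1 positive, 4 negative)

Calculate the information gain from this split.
0.1589 bits

Information Gain = H(Y) - H(Y|Feature)

Before split:
P(positive) = 3/8 = 0.3750
H(Y) = 0.9544 bits

After split:
Feature=0: H = 0.9183 bits (weight = 3/8)
Feature=1: H = 0.7219 bits (weight = 5/8)
H(Y|Feature) = (3/8)×0.9183 + (5/8)×0.7219 = 0.7956 bits

Information Gain = 0.9544 - 0.7956 = 0.1589 bits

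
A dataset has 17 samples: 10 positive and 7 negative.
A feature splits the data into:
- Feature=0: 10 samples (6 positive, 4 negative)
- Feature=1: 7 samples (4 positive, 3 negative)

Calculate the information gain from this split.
0.0006 bits

Information Gain = H(Y) - H(Y|Feature)

Before split:
P(positive) = 10/17 = 0.5882
H(Y) = 0.9774 bits

After split:
Feature=0: H = 0.9710 bits (weight = 10/17)
Feature=1: H = 0.9852 bits (weight = 7/17)
H(Y|Feature) = (10/17)×0.9710 + (7/17)×0.9852 = 0.9768 bits

Information Gain = 0.9774 - 0.9768 = 0.0006 bits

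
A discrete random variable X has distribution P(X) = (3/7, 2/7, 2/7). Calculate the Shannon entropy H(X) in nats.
1.0790 nats

Shannon entropy is H(X) = -Σ p(x) log p(x).

For P = (3/7, 2/7, 2/7):
H = -3/7 × log_e(3/7) -2/7 × log_e(2/7) -2/7 × log_e(2/7)
H = 1.0790 nats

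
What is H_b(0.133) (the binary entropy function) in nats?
0.3921 nats

The binary entropy function is:
H(p) = -p log(p) - (1-p) log(1-p)

H(0.133) = -0.133 × log_e(0.133) - 0.867 × log_e(0.867)
H(0.133) = 0.3921 nats

Note: Binary entropy is maximized at p=0.5 (H=1 bit) and minimized at p=0 or p=1 (H=0).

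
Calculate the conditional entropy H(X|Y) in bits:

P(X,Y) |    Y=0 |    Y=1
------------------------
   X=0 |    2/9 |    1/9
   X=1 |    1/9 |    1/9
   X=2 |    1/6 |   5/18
1.4830 bits

Using the chain rule: H(X|Y) = H(X,Y) - H(Y)

First, compute H(X,Y) = 2.4830 bits

Marginal P(Y) = (1/2, 1/2)
H(Y) = 1.0000 bits

H(X|Y) = H(X,Y) - H(Y) = 2.4830 - 1.0000 = 1.4830 bits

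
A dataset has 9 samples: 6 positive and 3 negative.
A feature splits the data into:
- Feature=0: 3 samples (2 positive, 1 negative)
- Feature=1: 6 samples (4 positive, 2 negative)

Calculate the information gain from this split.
0.0000 bits

Information Gain = H(Y) - H(Y|Feature)

Before split:
P(positive) = 6/9 = 0.6667
H(Y) = 0.9183 bits

After split:
Feature=0: H = 0.9183 bits (weight = 3/9)
Feature=1: H = 0.9183 bits (weight = 6/9)
H(Y|Feature) = (3/9)×0.9183 + (6/9)×0.9183 = 0.9183 bits

Information Gain = 0.9183 - 0.9183 = 0.0000 bits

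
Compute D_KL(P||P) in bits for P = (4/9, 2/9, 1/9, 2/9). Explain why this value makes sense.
0.0000 bits

KL divergence satisfies the Gibbs inequality: D_KL(P||Q) ≥ 0 for all distributions P, Q.

D_KL(P||Q) = Σ p(x) log(p(x)/q(x))
Each term is p(x) × log_2(p(x)/p(x)) = p(x) × log_2(1) = 0, so the sum is 0.
D_KL(P||Q) = 0.0000 bits

When P = Q, the KL divergence is exactly 0, as there is no 'divergence' between identical distributions.

This non-negativity is a fundamental property: relative entropy cannot be negative because it measures how different Q is from P.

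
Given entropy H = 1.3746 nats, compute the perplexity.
3.9535

Perplexity is e^H (or exp(H) for natural log).

H = 1.3746 nats
Perplexity = e^1.3746 = 3.9535

Interpretation: The model's uncertainty is equivalent to choosing uniformly among 4.0 options.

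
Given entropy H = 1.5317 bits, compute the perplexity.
2.8913

Perplexity is 2^H (or exp(H) for natural log).

H = 1.5317 bits
Perplexity = 2^1.5317 = 2.8913

Interpretation: The model's uncertainty is equivalent to choosing uniformly among 2.9 options.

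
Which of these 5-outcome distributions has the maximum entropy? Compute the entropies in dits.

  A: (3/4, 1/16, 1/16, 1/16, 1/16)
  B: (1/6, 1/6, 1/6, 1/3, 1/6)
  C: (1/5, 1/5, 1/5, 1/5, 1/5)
C

For a discrete distribution over n outcomes, entropy is maximized by the uniform distribution.

Computing entropies:
H(A) = 0.3947 dits
H(B) = 0.6778 dits
H(C) = 0.6990 dits

The uniform distribution (where all probabilities equal 1/5) achieves the maximum entropy of log_10(5) = 0.6990 dits.

Distribution C has the highest entropy.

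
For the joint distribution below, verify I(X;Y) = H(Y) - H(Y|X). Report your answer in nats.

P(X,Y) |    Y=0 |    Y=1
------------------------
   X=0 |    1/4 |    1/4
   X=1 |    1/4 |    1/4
I(X;Y) = 0.0000 nats

Mutual information has multiple equivalent forms:
- I(X;Y) = H(X) - H(X|Y)
- I(X;Y) = H(Y) - H(Y|X)
- I(X;Y) = H(X) + H(Y) - H(X,Y)

Computing all quantities:
H(X) = 0.6931, H(Y) = 0.6931, H(X,Y) = 1.3863
H(X|Y) = 0.6931, H(Y|X) = 0.6931

Verification:
H(X) - H(X|Y) = 0.6931 - 0.6931 = 0.0000
H(Y) - H(Y|X) = 0.6931 - 0.6931 = 0.0000
H(X) + H(Y) - H(X,Y) = 0.6931 + 0.6931 - 1.3863 = 0.0000

All forms give I(X;Y) = 0.0000 nats. ✓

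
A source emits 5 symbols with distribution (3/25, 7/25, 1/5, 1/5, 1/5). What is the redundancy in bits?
0.0475 bits

Redundancy measures how far a source is from maximum entropy:
R = H_max - H(X)

Maximum entropy for 5 symbols: H_max = log_2(5) = 2.3219 bits
Actual entropy: H(X) = 2.2744 bits
Redundancy: R = 2.3219 - 2.2744 = 0.0475 bits

This redundancy represents potential for compression: the source could be compressed by 0.0475 bits per symbol.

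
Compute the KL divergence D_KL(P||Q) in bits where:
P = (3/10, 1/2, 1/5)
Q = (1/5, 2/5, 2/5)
0.1365 bits

KL divergence: D_KL(P||Q) = Σ p(x) log(p(x)/q(x))

Computing term by term:
  x=0: 3/10 × log_2[(3/10)/(1/5)] = 3/10 × 0.5850 = 0.1755
  x=1: 1/2 × log_2[(1/2)/(2/5)] = 1/2 × 0.3219 = 0.1610
  x=2: 1/5 × log_2[(1/5)/(2/5)] = 1/5 × -1.0000 = -0.2000

D_KL(P||Q) = 0.1365 bits

Note: KL divergence is always non-negative and equals 0 iff P = Q.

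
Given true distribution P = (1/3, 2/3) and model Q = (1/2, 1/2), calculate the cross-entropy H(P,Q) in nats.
0.6931 nats

Cross-entropy: H(P,Q) = -Σ p(x) log q(x)

Alternatively: H(P,Q) = H(P) + D_KL(P||Q)
H(P) = 0.6365 nats
D_KL(P||Q) = 0.0566 nats

H(P,Q) = 0.6365 + 0.0566 = 0.6931 nats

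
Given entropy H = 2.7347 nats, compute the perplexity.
15.4051

Perplexity is e^H (or exp(H) for natural log).

H = 2.7347 nats
Perplexity = e^2.7347 = 15.4051

Interpretation: The model's uncertainty is equivalent to choosing uniformly among 15.4 options.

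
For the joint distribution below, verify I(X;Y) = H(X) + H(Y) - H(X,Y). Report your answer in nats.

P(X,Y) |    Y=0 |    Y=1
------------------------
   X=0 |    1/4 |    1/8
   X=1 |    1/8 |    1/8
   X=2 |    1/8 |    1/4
I(X;Y) = 0.0425 nats

Mutual information has multiple equivalent forms:
- I(X;Y) = H(X) - H(X|Y)
- I(X;Y) = H(Y) - H(Y|X)
- I(X;Y) = H(X) + H(Y) - H(X,Y)

Computing all quantities:
H(X) = 1.0822, H(Y) = 0.6931, H(X,Y) = 1.7329
H(X|Y) = 1.0397, H(Y|X) = 0.6507

Verification:
H(X) - H(X|Y) = 1.0822 - 1.0397 = 0.0425
H(Y) - H(Y|X) = 0.6931 - 0.6507 = 0.0425
H(X) + H(Y) - H(X,Y) = 1.0822 + 0.6931 - 1.7329 = 0.0425

All forms give I(X;Y) = 0.0425 nats. ✓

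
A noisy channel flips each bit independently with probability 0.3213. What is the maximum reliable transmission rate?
0.0942 bits

For a binary symmetric channel (BSC) with error probability p:
Capacity C = 1 - H(p) bits per symbol

where H(p) = -p log₂(p) - (1-p) log₂(1-p) is the binary entropy function.

H(0.3213) = 0.9058 bits
C = 1 - 0.9058 = 0.0942 bits per symbol

This means we can reliably transmit up to 0.0942 bits of information per channel use.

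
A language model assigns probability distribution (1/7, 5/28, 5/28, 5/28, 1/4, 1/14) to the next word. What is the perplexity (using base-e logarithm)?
5.6745

Perplexity is e^H (or exp(H) for natural log).

First, H = -Σ p log p = 1.7360 nats
Perplexity = e^1.7360 = 5.6745

Interpretation: The model's uncertainty is equivalent to choosing uniformly among 5.7 options.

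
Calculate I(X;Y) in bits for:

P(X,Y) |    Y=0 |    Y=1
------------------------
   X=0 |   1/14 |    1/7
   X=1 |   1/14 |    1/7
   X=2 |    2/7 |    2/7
0.0202 bits

Mutual information: I(X;Y) = H(X) + H(Y) - H(X,Y)

Marginals:
P(X) = (3/14, 3/14, 4/7), H(X) = 1.4138 bits
P(Y) = (3/7, 4/7), H(Y) = 0.9852 bits

Joint entropy: H(X,Y) = 2.3788 bits

I(X;Y) = 1.4138 + 0.9852 - 2.3788 = 0.0202 bits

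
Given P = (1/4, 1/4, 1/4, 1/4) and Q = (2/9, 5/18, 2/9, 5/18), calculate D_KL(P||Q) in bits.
0.0090 bits

KL divergence: D_KL(P||Q) = Σ p(x) log(p(x)/q(x))

Computing term by term:
  x=0: 1/4 × log_2[(1/4)/(2/9)] = 1/4 × 0.1699 = 0.0425
  x=1: 1/4 × log_2[(1/4)/(5/18)] = 1/4 × -0.1520 = -0.0380
  x=2: 1/4 × log_2[(1/4)/(2/9)] = 1/4 × 0.1699 = 0.0425
  x=3: 1/4 × log_2[(1/4)/(5/18)] = 1/4 × -0.1520 = -0.0380

D_KL(P||Q) = 0.0090 bits

Note: KL divergence is always non-negative and equals 0 iff P = Q.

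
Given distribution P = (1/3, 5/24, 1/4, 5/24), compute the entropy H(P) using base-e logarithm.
1.3664 nats

Shannon entropy is H(X) = -Σ p(x) log p(x).

For P = (1/3, 5/24, 1/4, 5/24):
H = -1/3 × log_e(1/3) -5/24 × log_e(5/24) -1/4 × log_e(1/4) -5/24 × log_e(5/24)
H = 1.3664 nats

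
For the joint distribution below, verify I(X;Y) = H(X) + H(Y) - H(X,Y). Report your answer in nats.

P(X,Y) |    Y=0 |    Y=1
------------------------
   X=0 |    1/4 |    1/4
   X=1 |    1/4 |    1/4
I(X;Y) = 0.0000 nats

Mutual information has multiple equivalent forms:
- I(X;Y) = H(X) - H(X|Y)
- I(X;Y) = H(Y) - H(Y|X)
- I(X;Y) = H(X) + H(Y) - H(X,Y)

Computing all quantities:
H(X) = 0.6931, H(Y) = 0.6931, H(X,Y) = 1.3863
H(X|Y) = 0.6931, H(Y|X) = 0.6931

Verification:
H(X) - H(X|Y) = 0.6931 - 0.6931 = 0.0000
H(Y) - H(Y|X) = 0.6931 - 0.6931 = 0.0000
H(X) + H(Y) - H(X,Y) = 0.6931 + 0.6931 - 1.3863 = 0.0000

All forms give I(X;Y) = 0.0000 nats. ✓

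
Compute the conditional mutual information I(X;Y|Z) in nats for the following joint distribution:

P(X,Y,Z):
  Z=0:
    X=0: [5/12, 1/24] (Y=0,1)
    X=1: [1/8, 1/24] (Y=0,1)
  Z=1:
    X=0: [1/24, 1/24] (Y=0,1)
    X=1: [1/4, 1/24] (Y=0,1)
0.0333 nats

Conditional mutual information: I(X;Y|Z) = H(X|Z) + H(Y|Z) - H(X,Y|Z)

H(Z) = 0.6616
H(X,Z) = 1.2227 → H(X|Z) = 0.5611
H(Y,Z) = 1.1056 → H(Y|Z) = 0.4441
H(X,Y,Z) = 1.6334 → H(X,Y|Z) = 0.9718

I(X;Y|Z) = 0.5611 + 0.4441 - 0.9718 = 0.0333 nats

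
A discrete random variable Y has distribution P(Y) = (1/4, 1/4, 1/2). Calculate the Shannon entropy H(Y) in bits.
1.5000 bits

Shannon entropy is H(X) = -Σ p(x) log p(x).

For P = (1/4, 1/4, 1/2):
H = -1/4 × log_2(1/4) -1/4 × log_2(1/4) -1/2 × log_2(1/2)
H = 1.5000 bits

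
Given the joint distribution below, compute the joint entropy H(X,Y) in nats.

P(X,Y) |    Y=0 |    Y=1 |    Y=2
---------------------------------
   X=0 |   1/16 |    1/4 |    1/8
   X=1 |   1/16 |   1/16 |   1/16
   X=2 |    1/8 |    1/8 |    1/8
2.0794 nats

Joint entropy is H(X,Y) = -Σ_{x,y} p(x,y) log p(x,y).

Summing over all non-zero entries:
H(X,Y) = -[1/16·log_e(1/16) + 1/4·log_e(1/4) + 1/8·log_e(1/8) + 1/16·log_e(1/16) + 1/16·log_e(1/16) + 1/16·log_e(1/16) + 1/8·log_e(1/8) + 1/8·log_e(1/8) + 1/8·log_e(1/8)]
H(X,Y) = 2.0794 nats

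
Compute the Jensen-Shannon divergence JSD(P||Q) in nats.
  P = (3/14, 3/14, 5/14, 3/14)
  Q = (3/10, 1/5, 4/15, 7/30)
0.0072 nats

Jensen-Shannon divergence is:
JSD(P||Q) = 0.5 × D_KL(P||M) + 0.5 × D_KL(Q||M)
where M = 0.5 × (P + Q) is the mixture distribution.

M = 0.5 × (3/14, 3/14, 5/14, 3/14) + 0.5 × (3/10, 1/5, 4/15, 7/30) = (9/35, 0.207143, 0.311905, 0.22381)

D_KL(P||M) = 0.0072 nats
D_KL(Q||M) = 0.0072 nats

JSD(P||Q) = 0.5 × 0.0072 + 0.5 × 0.0072 = 0.0072 nats

Unlike KL divergence, JSD is symmetric and bounded: 0 ≤ JSD ≤ log(2).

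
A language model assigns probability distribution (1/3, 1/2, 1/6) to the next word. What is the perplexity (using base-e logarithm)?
2.7495

Perplexity is e^H (or exp(H) for natural log).

First, H = -Σ p log p = 1.0114 nats
Perplexity = e^1.0114 = 2.7495

Interpretation: The model's uncertainty is equivalent to choosing uniformly among 2.7 options.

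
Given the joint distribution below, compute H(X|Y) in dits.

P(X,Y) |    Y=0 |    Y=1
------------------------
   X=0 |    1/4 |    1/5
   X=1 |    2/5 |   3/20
0.2919 dits

Using the chain rule: H(X|Y) = H(X,Y) - H(Y)

First, compute H(X,Y) = 0.5731 dits

Marginal P(Y) = (13/20, 7/20)
H(Y) = 0.2812 dits

H(X|Y) = H(X,Y) - H(Y) = 0.5731 - 0.2812 = 0.2919 dits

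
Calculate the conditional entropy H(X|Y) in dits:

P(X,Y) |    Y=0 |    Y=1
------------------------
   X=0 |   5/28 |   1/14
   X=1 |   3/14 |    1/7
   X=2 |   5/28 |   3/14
0.4599 dits

Using the chain rule: H(X|Y) = H(X,Y) - H(Y)

First, compute H(X,Y) = 0.7565 dits

Marginal P(Y) = (4/7, 3/7)
H(Y) = 0.2966 dits

H(X|Y) = H(X,Y) - H(Y) = 0.7565 - 0.2966 = 0.4599 dits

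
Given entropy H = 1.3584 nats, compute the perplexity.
3.8900

Perplexity is e^H (or exp(H) for natural log).

H = 1.3584 nats
Perplexity = e^1.3584 = 3.8900

Interpretation: The model's uncertainty is equivalent to choosing uniformly among 3.9 options.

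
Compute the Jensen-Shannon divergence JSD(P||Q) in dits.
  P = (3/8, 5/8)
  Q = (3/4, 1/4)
0.0319 dits

Jensen-Shannon divergence is:
JSD(P||Q) = 0.5 × D_KL(P||M) + 0.5 × D_KL(Q||M)
where M = 0.5 × (P + Q) is the mixture distribution.

M = 0.5 × (3/8, 5/8) + 0.5 × (3/4, 1/4) = (9/16, 7/16)

D_KL(P||M) = 0.0308 dits
D_KL(Q||M) = 0.0329 dits

JSD(P||Q) = 0.5 × 0.0308 + 0.5 × 0.0329 = 0.0319 dits

Unlike KL divergence, JSD is symmetric and bounded: 0 ≤ JSD ≤ log(2).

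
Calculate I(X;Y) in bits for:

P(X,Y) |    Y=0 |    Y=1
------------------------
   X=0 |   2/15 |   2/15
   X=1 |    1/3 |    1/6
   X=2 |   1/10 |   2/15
0.0314 bits

Mutual information: I(X;Y) = H(X) + H(Y) - H(X,Y)

Marginals:
P(X) = (4/15, 1/2, 7/30), H(X) = 1.4984 bits
P(Y) = (17/30, 13/30), H(Y) = 0.9871 bits

Joint entropy: H(X,Y) = 2.4541 bits

I(X;Y) = 1.4984 + 0.9871 - 2.4541 = 0.0314 bits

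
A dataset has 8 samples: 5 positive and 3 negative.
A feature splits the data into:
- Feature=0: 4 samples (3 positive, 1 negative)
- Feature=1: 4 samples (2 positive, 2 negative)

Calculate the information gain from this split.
0.0488 bits

Information Gain = H(Y) - H(Y|Feature)

Before split:
P(positive) = 5/8 = 0.6250
H(Y) = 0.9544 bits

After split:
Feature=0: H = 0.8113 bits (weight = 4/8)
Feature=1: H = 1.0000 bits (weight = 4/8)
H(Y|Feature) = (4/8)×0.8113 + (4/8)×1.0000 = 0.9056 bits

Information Gain = 0.9544 - 0.9056 = 0.0488 bits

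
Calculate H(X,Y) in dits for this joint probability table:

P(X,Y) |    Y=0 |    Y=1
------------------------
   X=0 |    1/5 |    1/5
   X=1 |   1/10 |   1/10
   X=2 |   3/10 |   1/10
0.7365 dits

Joint entropy is H(X,Y) = -Σ_{x,y} p(x,y) log p(x,y).

Summing over all non-zero entries:
H(X,Y) = -[1/5·log_10(1/5) + 1/5·log_10(1/5) + 1/10·log_10(1/10) + 1/10·log_10(1/10) + 3/10·log_10(3/10) + 1/10·log_10(1/10)]
H(X,Y) = 0.7365 dits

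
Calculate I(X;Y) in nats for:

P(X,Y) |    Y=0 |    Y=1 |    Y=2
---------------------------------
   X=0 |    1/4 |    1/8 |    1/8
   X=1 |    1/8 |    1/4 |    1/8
0.0425 nats

Mutual information: I(X;Y) = H(X) + H(Y) - H(X,Y)

Marginals:
P(X) = (1/2, 1/2), H(X) = 0.6931 nats
P(Y) = (3/8, 3/8, 1/4), H(Y) = 1.0822 nats

Joint entropy: H(X,Y) = 1.7329 nats

I(X;Y) = 0.6931 + 1.0822 - 1.7329 = 0.0425 nats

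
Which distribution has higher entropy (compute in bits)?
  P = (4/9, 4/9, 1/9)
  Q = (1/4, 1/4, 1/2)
Q

Computing entropies in bits:
H(P) = 1.3921
H(Q) = 1.5000

Distribution Q has higher entropy.

Intuition: The distribution closer to uniform (more spread out) has higher entropy.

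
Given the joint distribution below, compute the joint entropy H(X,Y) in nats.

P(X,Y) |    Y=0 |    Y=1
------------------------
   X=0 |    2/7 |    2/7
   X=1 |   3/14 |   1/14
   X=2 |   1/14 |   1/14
1.6115 nats

Joint entropy is H(X,Y) = -Σ_{x,y} p(x,y) log p(x,y).

Summing over all non-zero entries:
H(X,Y) = -[2/7·log_e(2/7) + 2/7·log_e(2/7) + 3/14·log_e(3/14) + 1/14·log_e(1/14) + 1/14·log_e(1/14) + 1/14·log_e(1/14)]
H(X,Y) = 1.6115 nats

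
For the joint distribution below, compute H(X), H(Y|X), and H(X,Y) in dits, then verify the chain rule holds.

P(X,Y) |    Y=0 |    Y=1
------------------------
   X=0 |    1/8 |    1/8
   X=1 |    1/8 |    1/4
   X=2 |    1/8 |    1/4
H(X,Y) = 0.7526, H(X) = 0.4700, H(Y|X) = 0.2826 (all in dits)

Chain rule: H(X,Y) = H(X) + H(Y|X)

Left side — joint entropy directly:
H(X,Y) = -Σ p(x,y) log p(x,y) = 0.7526 dits

Right side — compute H(Y|X) from the conditional distributions:
P(X) = (1/4, 3/8, 3/8), so H(X) = 0.4700 dits
H(Y|X) = Σ_x P(X=x) · H(Y|X=x):
  P(Y|X=0) = (1/2, 1/2), H(Y|X=0) = 0.3010, weight P(X=0) = 1/4
  P(Y|X=1) = (1/3, 2/3), H(Y|X=1) = 0.2764, weight P(X=1) = 3/8
  P(Y|X=2) = (1/3, 2/3), H(Y|X=2) = 0.2764, weight P(X=2) = 3/8
H(Y|X) = 0.2826 dits

H(X) + H(Y|X) = 0.4700 + 0.2826 = 0.7526 dits

Both sides equal 0.7526 dits. ✓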